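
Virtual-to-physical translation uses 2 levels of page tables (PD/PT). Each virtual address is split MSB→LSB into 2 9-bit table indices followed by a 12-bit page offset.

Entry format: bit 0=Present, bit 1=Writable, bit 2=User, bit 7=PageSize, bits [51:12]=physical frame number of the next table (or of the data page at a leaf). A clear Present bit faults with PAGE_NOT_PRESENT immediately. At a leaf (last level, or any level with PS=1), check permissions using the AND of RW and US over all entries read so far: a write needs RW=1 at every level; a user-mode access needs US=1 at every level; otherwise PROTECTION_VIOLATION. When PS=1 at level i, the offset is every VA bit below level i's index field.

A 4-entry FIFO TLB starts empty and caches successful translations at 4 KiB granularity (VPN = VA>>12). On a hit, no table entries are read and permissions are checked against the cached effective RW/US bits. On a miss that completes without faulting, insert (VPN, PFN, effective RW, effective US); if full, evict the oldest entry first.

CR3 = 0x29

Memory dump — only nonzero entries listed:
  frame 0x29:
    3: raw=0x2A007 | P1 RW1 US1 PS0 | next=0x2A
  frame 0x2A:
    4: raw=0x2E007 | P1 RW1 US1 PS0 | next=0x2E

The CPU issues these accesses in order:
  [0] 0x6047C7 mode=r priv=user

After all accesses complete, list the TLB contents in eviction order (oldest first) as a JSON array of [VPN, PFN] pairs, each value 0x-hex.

Trace:
#0 VA=0x6047C7 (r,user):
  [0] read 0x29 idx=3: raw=0x2A007 flags P=1 W=1 U=1 S=0
  [1] read 0x2A idx=4: raw=0x2E007 flags P=1 W=1 U=1 S=0
  ⇒ phys 0x2E7C7  [2 reads]

TLB: [["0x604", "0x2E"]]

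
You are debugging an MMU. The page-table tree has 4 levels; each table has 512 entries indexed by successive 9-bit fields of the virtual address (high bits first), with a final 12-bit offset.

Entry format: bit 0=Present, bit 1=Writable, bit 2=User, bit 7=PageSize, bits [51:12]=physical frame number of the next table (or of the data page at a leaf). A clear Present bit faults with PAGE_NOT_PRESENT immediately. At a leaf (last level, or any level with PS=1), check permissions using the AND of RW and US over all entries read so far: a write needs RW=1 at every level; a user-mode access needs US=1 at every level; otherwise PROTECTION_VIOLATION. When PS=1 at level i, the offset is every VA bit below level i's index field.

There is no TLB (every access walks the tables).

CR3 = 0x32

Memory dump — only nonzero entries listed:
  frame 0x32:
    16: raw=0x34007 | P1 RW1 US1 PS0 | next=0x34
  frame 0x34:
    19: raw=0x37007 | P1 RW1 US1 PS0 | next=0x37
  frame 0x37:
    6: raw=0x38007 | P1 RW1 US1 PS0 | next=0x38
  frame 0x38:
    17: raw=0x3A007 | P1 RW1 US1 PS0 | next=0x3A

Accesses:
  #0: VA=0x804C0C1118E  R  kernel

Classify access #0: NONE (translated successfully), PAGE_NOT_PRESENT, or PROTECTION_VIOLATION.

Per-access translation:
#0 VA=0x804C0C1118E (r,kernel):
  lvl0: tbl 0x32, slot 16 ⇒ 0x34007 (P1/RW1/US1/PS0)
  lvl1: tbl 0x34, slot 19 ⇒ 0x37007 (P1/RW1/US1/PS0)
  lvl2: tbl 0x37, slot 6 ⇒ 0x38007 (P1/RW1/US1/PS0)
  lvl3: tbl 0x38, slot 17 ⇒ 0x3A007 (P1/RW1/US1/PS0)
  ✓ 0x3A18E  — 4 lookups

Access #0 fault: NONE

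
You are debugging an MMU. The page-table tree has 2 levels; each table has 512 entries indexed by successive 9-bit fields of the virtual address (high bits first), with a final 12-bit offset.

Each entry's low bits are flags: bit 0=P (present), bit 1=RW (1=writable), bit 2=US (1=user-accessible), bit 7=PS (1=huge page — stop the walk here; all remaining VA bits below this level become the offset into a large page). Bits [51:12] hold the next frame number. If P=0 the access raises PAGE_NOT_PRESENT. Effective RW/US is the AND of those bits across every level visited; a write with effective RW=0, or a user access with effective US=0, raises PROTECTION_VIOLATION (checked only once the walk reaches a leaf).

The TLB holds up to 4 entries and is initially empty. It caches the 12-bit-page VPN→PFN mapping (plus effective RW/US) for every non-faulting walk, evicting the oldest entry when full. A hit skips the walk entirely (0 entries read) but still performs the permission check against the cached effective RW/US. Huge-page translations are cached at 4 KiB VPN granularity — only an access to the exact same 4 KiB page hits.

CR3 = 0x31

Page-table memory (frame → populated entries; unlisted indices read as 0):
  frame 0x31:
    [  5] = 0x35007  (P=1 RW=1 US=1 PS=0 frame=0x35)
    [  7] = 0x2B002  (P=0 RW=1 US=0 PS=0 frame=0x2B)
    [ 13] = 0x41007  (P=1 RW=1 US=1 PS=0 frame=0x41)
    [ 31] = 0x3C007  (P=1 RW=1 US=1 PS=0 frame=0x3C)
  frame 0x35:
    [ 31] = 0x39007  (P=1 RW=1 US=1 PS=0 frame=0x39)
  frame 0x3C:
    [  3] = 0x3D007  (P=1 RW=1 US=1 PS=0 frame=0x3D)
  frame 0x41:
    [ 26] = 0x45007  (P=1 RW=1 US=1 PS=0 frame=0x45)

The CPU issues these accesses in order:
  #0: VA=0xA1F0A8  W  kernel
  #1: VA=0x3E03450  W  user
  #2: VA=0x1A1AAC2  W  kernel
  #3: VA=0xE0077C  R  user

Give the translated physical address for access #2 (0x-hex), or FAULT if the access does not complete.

Walk each access:
#0 VA=0xA1F0A8 (w,kernel):
  lvl0: tbl 0x31, slot 5 ⇒ 0x35007 (P1/RW1/US1/PS0)
  lvl1: tbl 0x35, slot 31 ⇒ 0x39007 (P1/RW1/US1/PS0)
  ⇒ phys 0x390A8  [2 reads]
#1 VA=0x3E03450 (w,user):
  lvl0: tbl 0x31, slot 31 ⇒ 0x3C007 (P1/RW1/US1/PS0)
  lvl1: tbl 0x3C, slot 3 ⇒ 0x3D007 (P1/RW1/US1/PS0)
  ⇒ phys 0x3D450  [2 reads]
#2 VA=0x1A1AAC2 (w,kernel):
  lvl0: tbl 0x31, slot 13 ⇒ 0x41007 (P1/RW1/US1/PS0)
  lvl1: tbl 0x41, slot 26 ⇒ 0x45007 (P1/RW1/US1/PS0)
  ⇒ phys 0x45AC2  [2 reads]
#3 VA=0xE0077C (r,user):
  lvl0: tbl 0x31, slot 7 ⇒ 0x2B002 (P0/RW1/US0/PS0)
  ⇒ fault: PAGE_NOT_PRESENT  — 1 lookups

Access #2 PA: 0x45AC2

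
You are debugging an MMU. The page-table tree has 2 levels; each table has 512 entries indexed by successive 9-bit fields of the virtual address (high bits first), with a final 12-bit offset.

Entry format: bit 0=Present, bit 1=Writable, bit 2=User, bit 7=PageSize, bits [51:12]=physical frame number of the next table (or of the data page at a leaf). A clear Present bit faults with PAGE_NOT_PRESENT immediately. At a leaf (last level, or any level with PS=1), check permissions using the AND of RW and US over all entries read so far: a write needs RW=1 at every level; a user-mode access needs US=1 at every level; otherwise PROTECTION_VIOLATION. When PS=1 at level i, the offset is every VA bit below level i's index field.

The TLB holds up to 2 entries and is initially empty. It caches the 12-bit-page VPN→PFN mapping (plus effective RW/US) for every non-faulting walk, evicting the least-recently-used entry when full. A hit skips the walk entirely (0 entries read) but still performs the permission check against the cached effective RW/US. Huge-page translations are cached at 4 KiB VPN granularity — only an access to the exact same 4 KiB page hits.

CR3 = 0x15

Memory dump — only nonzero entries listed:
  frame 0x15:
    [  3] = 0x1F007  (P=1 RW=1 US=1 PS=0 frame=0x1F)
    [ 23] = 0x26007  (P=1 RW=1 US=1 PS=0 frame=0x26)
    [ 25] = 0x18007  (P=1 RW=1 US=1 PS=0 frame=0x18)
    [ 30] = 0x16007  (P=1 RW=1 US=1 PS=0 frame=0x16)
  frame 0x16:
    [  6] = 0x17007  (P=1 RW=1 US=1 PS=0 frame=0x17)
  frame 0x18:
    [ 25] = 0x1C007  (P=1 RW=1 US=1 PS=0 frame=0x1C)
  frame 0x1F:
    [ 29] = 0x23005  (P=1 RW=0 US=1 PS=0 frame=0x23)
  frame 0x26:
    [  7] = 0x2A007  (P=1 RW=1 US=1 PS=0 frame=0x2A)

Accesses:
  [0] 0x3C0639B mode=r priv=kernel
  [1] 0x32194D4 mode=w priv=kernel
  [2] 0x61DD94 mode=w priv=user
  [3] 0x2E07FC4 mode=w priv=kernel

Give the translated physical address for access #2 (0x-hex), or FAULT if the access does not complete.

Walk each access:
#0 VA=0x3C0639B (r,kernel):
  L0 @0x15[30] → 0x16007  P=1,RW=1,US=1,PS=0
  L1 @0x16[6] → 0x17007  P=1,RW=1,US=1,PS=0
  ⇒ phys 0x1739B  [2 reads]
#1 VA=0x32194D4 (w,kernel):
  L0 @0x15[25] → 0x18007  P=1,RW=1,US=1,PS=0
  L1 @0x18[25] → 0x1C007  P=1,RW=1,US=1,PS=0
  ⇒ phys 0x1C4D4  [2 reads]
#2 VA=0x61DD94 (w,user):
  L0 @0x15[3] → 0x1F007  P=1,RW=1,US=1,PS=0
  L1 @0x1F[29] → 0x23005  P=1,RW=0,US=1,PS=0
  → PROTECTION_VIOLATION  (2 entries read)
#3 VA=0x2E07FC4 (w,kernel):
  L0 @0x15[23] → 0x26007  P=1,RW=1,US=1,PS=0
  L1 @0x26[7] → 0x2A007  P=1,RW=1,US=1,PS=0
  ⇒ phys 0x2AFC4  [2 reads]

Access #2 PA: FAULT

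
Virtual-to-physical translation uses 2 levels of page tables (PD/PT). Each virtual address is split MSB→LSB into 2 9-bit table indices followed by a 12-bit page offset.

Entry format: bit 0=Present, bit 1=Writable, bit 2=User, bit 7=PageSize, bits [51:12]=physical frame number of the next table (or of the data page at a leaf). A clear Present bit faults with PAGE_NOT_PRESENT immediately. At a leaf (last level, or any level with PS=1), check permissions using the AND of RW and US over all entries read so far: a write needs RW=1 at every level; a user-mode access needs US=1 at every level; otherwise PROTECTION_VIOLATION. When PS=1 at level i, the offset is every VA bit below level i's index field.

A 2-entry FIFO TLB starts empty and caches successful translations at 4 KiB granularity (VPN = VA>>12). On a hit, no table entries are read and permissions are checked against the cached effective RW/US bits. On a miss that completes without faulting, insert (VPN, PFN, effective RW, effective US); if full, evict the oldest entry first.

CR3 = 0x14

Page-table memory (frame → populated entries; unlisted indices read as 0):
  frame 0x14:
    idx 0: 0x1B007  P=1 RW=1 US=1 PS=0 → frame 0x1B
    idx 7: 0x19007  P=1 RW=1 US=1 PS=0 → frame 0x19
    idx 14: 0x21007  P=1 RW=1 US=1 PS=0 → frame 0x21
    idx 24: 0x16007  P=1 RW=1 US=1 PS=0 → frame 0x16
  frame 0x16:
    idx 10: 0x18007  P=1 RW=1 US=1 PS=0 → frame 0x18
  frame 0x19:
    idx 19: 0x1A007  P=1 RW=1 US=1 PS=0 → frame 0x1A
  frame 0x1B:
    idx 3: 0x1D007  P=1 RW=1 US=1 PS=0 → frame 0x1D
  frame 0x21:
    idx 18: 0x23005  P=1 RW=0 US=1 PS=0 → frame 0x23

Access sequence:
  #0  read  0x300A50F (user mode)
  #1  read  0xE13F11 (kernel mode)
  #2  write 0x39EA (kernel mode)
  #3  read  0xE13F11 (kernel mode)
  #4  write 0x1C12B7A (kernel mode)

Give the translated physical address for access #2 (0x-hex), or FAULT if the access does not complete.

Per-access translation:
#0 VA=0x300A50F (r,user):
  lvl0: tbl 0x14, slot 24 ⇒ 0x16007 (P1/RW1/US1/PS0)
  lvl1: tbl 0x16, slot 10 ⇒ 0x18007 (P1/RW1/US1/PS0)
  ⇒ phys 0x1850F  [2 reads]
#1 VA=0xE13F11 (r,kernel):
  lvl0: tbl 0x14, slot 7 ⇒ 0x19007 (P1/RW1/US1/PS0)
  lvl1: tbl 0x19, slot 19 ⇒ 0x1A007 (P1/RW1/US1/PS0)
  ⇒ phys 0x1AF11  [2 reads]
#2 VA=0x39EA (w,kernel):
  lvl0: tbl 0x14, slot 0 ⇒ 0x1B007 (P1/RW1/US1/PS0)
  lvl1: tbl 0x1B, slot 3 ⇒ 0x1D007 (P1/RW1/US1/PS0)
  ⇒ phys 0x1D9EA  [2 reads]
#3 VA=0xE13F11 (r,kernel):
  TLB hit vpn=0xE13 → PA=0x1AF11
#4 VA=0x1C12B7A (w,kernel):
  lvl0: tbl 0x14, slot 14 ⇒ 0x21007 (P1/RW1/US1/PS0)
  lvl1: tbl 0x21, slot 18 ⇒ 0x23005 (P1/RW0/US1/PS0)
  → PROTECTION_VIOLATION  (2 entries read)

Access #2 PA: 0x1D9EA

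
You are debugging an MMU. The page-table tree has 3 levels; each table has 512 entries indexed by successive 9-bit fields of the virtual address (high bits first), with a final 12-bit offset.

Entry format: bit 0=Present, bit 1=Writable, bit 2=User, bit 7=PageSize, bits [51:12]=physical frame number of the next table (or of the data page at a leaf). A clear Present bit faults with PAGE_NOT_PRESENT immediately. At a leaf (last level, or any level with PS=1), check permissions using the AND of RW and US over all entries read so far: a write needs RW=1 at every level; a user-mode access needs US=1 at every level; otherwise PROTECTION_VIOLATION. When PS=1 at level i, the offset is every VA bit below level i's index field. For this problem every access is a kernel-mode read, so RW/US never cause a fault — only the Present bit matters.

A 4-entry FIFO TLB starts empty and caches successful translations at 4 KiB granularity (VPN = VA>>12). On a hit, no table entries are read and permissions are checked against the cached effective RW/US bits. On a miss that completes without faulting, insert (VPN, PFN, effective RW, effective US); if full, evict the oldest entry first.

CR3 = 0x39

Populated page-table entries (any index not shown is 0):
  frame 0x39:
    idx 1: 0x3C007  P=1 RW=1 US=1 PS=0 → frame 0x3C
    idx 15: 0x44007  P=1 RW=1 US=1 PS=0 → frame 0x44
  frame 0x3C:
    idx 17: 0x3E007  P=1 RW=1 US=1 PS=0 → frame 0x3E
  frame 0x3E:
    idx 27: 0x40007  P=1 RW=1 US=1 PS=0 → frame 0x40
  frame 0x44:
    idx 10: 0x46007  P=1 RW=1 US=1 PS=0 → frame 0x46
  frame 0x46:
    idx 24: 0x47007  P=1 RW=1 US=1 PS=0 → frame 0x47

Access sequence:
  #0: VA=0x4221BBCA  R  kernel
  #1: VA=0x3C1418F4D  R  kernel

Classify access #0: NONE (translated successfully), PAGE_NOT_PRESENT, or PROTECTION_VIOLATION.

Walk each access:
#0 VA=0x4221BBCA (r,kernel):
  L0: frame=0x39 idx=1 entry=0x3C007 [P=1 RW=1 US=1 PS=0]
  L1: frame=0x3C idx=17 entry=0x3E007 [P=1 RW=1 US=1 PS=0]
  L2: frame=0x3E idx=27 entry=0x40007 [P=1 RW=1 US=1 PS=0]
  → PA=0x40BCA  (3 entries read)
#1 VA=0x3C1418F4D (r,kernel):
  L0: frame=0x39 idx=15 entry=0x44007 [P=1 RW=1 US=1 PS=0]
  L1: frame=0x44 idx=10 entry=0x46007 [P=1 RW=1 US=1 PS=0]
  L2: frame=0x46 idx=24 entry=0x47007 [P=1 RW=1 US=1 PS=0]
  → PA=0x47F4D  (3 entries read)

Access #0 fault: NONE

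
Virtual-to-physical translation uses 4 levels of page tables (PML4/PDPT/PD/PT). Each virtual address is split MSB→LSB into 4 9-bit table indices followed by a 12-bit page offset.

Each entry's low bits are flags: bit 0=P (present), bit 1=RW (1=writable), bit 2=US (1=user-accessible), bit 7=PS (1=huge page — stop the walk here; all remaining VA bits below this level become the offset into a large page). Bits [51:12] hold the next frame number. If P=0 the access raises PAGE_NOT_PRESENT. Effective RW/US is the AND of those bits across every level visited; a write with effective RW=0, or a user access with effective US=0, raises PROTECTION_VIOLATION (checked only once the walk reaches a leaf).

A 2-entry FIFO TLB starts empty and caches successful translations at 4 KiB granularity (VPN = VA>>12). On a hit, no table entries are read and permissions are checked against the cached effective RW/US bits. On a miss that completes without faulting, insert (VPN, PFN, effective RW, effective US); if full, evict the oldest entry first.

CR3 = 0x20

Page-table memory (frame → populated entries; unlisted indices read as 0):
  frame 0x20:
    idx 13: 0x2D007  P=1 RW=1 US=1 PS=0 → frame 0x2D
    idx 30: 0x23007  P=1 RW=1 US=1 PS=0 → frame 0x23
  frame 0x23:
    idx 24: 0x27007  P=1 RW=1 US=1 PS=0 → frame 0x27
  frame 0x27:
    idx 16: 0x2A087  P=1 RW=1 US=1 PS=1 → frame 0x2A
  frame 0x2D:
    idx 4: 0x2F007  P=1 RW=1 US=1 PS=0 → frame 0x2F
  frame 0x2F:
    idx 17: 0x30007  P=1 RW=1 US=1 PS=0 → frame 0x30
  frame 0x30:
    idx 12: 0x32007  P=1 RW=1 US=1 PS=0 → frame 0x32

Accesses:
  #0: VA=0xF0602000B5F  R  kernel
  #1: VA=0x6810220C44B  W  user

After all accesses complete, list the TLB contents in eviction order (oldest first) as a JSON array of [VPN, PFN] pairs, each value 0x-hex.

Walk each access:
#0 VA=0xF0602000B5F (r,kernel):
  lvl0: tbl 0x20, slot 30 ⇒ 0x23007 (P1/RW1/US1/PS0)
  lvl1: tbl 0x23, slot 24 ⇒ 0x27007 (P1/RW1/US1/PS0)
  lvl2: tbl 0x27, slot 16 ⇒ 0x2A087 (P1/RW1/US1/PS1)
  ⇒ phys 0x2AB5F (huge @L2)  [3 reads]
#1 VA=0x6810220C44B (w,user):
  lvl0: tbl 0x20, slot 13 ⇒ 0x2D007 (P1/RW1/US1/PS0)
  lvl1: tbl 0x2D, slot 4 ⇒ 0x2F007 (P1/RW1/US1/PS0)
  lvl2: tbl 0x2F, slot 17 ⇒ 0x30007 (P1/RW1/US1/PS0)
  lvl3: tbl 0x30, slot 12 ⇒ 0x32007 (P1/RW1/US1/PS0)
  ⇒ phys 0x3244B  [4 reads]

TLB: [["0xF0602000", "0x2A"], ["0x6810220C", "0x32"]]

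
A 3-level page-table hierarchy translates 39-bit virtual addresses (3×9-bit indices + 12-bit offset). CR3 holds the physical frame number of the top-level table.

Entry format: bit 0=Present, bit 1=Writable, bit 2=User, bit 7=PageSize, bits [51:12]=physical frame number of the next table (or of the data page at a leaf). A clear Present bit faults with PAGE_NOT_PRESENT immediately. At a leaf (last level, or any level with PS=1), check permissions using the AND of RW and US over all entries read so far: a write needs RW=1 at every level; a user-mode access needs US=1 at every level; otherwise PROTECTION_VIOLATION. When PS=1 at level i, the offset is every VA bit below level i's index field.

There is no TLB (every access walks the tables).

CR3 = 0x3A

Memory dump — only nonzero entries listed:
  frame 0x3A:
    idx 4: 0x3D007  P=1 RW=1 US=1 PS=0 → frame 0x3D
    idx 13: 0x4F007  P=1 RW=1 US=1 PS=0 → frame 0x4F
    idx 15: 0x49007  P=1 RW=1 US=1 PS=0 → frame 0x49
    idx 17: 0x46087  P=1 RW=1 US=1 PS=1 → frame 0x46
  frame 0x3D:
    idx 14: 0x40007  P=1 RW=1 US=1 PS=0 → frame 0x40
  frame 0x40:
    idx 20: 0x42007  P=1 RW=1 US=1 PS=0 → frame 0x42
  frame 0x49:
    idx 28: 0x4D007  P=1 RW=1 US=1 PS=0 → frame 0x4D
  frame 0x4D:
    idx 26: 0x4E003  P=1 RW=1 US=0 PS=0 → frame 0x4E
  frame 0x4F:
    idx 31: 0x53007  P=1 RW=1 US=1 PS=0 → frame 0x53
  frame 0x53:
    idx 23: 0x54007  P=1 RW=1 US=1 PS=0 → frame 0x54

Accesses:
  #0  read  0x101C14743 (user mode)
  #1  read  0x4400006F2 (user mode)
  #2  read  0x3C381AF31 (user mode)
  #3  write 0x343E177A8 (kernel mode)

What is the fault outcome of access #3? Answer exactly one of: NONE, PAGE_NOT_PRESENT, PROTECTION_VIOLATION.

Trace:
#0 VA=0x101C14743 (r,user):
  lvl0: tbl 0x3A, slot 4 ⇒ 0x3D007 (P1/RW1/US1/PS0)
  lvl1: tbl 0x3D, slot 14 ⇒ 0x40007 (P1/RW1/US1/PS0)
  lvl2: tbl 0x40, slot 20 ⇒ 0x42007 (P1/RW1/US1/PS0)
  ✓ 0x42743  — 3 lookups
#1 VA=0x4400006F2 (r,user):
  lvl0: tbl 0x3A, slot 17 ⇒ 0x46087 (P1/RW1/US1/PS1)
  ✓ 0x466F2 (huge @L0)  — 1 lookups
#2 VA=0x3C381AF31 (r,user):
  lvl0: tbl 0x3A, slot 15 ⇒ 0x49007 (P1/RW1/US1/PS0)
  lvl1: tbl 0x49, slot 28 ⇒ 0x4D007 (P1/RW1/US1/PS0)
  lvl2: tbl 0x4D, slot 26 ⇒ 0x4E003 (P1/RW1/US0/PS0)
  ✗ PROTECTION_VIOLATION  [3 reads]
#3 VA=0x343E177A8 (w,kernel):
  lvl0: tbl 0x3A, slot 13 ⇒ 0x4F007 (P1/RW1/US1/PS0)
  lvl1: tbl 0x4F, slot 31 ⇒ 0x53007 (P1/RW1/US1/PS0)
  lvl2: tbl 0x53, slot 23 ⇒ 0x54007 (P1/RW1/US1/PS0)
  ✓ 0x547A8  — 3 lookups

Access #3 fault: NONE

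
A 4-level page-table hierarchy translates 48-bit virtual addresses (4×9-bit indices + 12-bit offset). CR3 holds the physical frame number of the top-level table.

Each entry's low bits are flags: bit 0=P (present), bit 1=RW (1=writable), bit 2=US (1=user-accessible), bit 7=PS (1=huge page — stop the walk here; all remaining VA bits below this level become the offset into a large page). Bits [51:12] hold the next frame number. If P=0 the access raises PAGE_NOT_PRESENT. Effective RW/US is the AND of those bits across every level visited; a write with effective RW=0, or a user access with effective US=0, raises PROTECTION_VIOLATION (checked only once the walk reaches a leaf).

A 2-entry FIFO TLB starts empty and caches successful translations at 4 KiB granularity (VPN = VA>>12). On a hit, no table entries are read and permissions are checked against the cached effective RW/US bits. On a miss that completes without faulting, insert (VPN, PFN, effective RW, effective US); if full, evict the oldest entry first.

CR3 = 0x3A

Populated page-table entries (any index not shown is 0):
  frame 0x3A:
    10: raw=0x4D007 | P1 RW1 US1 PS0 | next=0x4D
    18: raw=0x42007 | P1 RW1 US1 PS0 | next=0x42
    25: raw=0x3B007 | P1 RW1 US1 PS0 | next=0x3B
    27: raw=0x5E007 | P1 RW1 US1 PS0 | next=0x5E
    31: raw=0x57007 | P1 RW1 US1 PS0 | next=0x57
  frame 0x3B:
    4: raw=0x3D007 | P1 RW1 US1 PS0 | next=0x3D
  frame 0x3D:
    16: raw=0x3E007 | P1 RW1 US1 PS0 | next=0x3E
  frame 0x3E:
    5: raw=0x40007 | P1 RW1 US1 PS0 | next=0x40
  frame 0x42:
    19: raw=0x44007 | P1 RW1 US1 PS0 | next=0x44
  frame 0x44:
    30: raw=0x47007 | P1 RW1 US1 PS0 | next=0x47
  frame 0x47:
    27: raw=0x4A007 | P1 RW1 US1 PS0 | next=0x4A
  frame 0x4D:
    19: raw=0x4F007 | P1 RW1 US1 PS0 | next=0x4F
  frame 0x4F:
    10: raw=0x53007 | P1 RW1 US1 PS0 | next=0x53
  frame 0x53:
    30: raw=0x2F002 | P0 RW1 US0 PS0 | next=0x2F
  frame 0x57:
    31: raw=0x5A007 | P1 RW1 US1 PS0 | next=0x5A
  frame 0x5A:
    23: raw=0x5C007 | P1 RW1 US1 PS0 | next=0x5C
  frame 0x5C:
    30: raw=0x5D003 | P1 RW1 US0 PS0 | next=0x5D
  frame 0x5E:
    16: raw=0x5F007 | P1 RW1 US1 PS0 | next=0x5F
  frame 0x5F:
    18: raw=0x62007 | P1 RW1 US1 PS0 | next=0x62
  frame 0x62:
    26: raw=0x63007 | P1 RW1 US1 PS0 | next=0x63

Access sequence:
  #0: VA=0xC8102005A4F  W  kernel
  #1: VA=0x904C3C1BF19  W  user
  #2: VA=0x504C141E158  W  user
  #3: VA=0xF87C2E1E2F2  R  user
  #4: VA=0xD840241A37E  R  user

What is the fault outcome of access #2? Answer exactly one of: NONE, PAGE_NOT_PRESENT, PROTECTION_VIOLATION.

Trace:
#0 VA=0xC8102005A4F (w,kernel):
  lvl0: tbl 0x3A, slot 25 ⇒ 0x3B007 (P1/RW1/US1/PS0)
  lvl1: tbl 0x3B, slot 4 ⇒ 0x3D007 (P1/RW1/US1/PS0)
  lvl2: tbl 0x3D, slot 16 ⇒ 0x3E007 (P1/RW1/US1/PS0)
  lvl3: tbl 0x3E, slot 5 ⇒ 0x40007 (P1/RW1/US1/PS0)
  → PA=0x40A4F  (4 entries read)
#1 VA=0x904C3C1BF19 (w,user):
  lvl0: tbl 0x3A, slot 18 ⇒ 0x42007 (P1/RW1/US1/PS0)
  lvl1: tbl 0x42, slot 19 ⇒ 0x44007 (P1/RW1/US1/PS0)
  lvl2: tbl 0x44, slot 30 ⇒ 0x47007 (P1/RW1/US1/PS0)
  lvl3: tbl 0x47, slot 27 ⇒ 0x4A007 (P1/RW1/US1/PS0)
  → PA=0x4AF19  (4 entries read)
#2 VA=0x504C141E158 (w,user):
  lvl0: tbl 0x3A, slot 10 ⇒ 0x4D007 (P1/RW1/US1/PS0)
  lvl1: tbl 0x4D, slot 19 ⇒ 0x4F007 (P1/RW1/US1/PS0)
  lvl2: tbl 0x4F, slot 10 ⇒ 0x53007 (P1/RW1/US1/PS0)
  lvl3: tbl 0x53, slot 30 ⇒ 0x2F002 (P0/RW1/US0/PS0)
  ⇒ fault: PAGE_NOT_PRESENT  — 4 lookups
#3 VA=0xF87C2E1E2F2 (r,user):
  lvl0: tbl 0x3A, slot 31 ⇒ 0x57007 (P1/RW1/US1/PS0)
  lvl1: tbl 0x57, slot 31 ⇒ 0x5A007 (P1/RW1/US1/PS0)
  lvl2: tbl 0x5A, slot 23 ⇒ 0x5C007 (P1/RW1/US1/PS0)
  lvl3: tbl 0x5C, slot 30 ⇒ 0x5D003 (P1/RW1/US0/PS0)
  ⇒ fault: PROTECTION_VIOLATION  — 4 lookups
#4 VA=0xD840241A37E (r,user):
  lvl0: tbl 0x3A, slot 27 ⇒ 0x5E007 (P1/RW1/US1/PS0)
  lvl1: tbl 0x5E, slot 16 ⇒ 0x5F007 (P1/RW1/US1/PS0)
  lvl2: tbl 0x5F, slot 18 ⇒ 0x62007 (P1/RW1/US1/PS0)
  lvl3: tbl 0x62, slot 26 ⇒ 0x63007 (P1/RW1/US1/PS0)
  → PA=0x6337E  (4 entries read)

Access #2 fault: PAGE_NOT_PRESENT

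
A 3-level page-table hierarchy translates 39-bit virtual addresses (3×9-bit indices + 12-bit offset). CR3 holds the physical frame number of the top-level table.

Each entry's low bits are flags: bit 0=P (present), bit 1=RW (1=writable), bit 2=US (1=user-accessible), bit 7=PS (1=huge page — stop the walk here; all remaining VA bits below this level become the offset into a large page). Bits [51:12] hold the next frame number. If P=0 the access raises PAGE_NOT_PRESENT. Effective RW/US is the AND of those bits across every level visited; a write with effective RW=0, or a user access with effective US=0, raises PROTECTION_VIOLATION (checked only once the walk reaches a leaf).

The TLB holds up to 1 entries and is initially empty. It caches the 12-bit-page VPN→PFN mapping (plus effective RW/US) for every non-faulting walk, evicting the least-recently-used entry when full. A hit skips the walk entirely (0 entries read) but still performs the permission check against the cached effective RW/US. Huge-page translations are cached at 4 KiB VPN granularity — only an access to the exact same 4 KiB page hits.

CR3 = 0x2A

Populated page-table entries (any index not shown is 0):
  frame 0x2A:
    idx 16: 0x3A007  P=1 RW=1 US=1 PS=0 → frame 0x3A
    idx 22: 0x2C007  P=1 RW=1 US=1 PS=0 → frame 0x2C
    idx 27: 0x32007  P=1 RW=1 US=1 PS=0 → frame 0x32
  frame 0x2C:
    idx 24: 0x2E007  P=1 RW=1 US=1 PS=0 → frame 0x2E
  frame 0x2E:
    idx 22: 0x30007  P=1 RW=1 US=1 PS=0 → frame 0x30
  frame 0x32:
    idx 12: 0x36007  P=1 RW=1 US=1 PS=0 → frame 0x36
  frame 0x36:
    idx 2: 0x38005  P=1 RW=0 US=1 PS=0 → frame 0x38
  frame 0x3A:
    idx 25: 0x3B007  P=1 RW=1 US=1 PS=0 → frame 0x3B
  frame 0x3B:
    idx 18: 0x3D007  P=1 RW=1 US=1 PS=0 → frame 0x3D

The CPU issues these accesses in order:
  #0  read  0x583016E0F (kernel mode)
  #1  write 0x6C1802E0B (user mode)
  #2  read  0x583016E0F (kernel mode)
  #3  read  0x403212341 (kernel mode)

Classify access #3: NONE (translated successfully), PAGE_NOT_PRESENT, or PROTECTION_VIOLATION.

Per-access translation:
#0 VA=0x583016E0F (r,kernel):
  [0] read 0x2A idx=22: raw=0x2C007 flags P=1 W=1 U=1 S=0
  [1] read 0x2C idx=24: raw=0x2E007 flags P=1 W=1 U=1 S=0
  [2] read 0x2E idx=22: raw=0x30007 flags P=1 W=1 U=1 S=0
  ✓ 0x30E0F  — 3 lookups
#1 VA=0x6C1802E0B (w,user):
  [0] read 0x2A idx=27: raw=0x32007 flags P=1 W=1 U=1 S=0
  [1] read 0x32 idx=12: raw=0x36007 flags P=1 W=1 U=1 S=0
  [2] read 0x36 idx=2: raw=0x38005 flags P=1 W=0 U=1 S=0
  ✗ PROTECTION_VIOLATION  [3 reads]
#2 VA=0x583016E0F (r,kernel):
  TLB hit vpn=0x583016 → PA=0x30E0F
#3 VA=0x403212341 (r,kernel):
  [0] read 0x2A idx=16: raw=0x3A007 flags P=1 W=1 U=1 S=0
  [1] read 0x3A idx=25: raw=0x3B007 flags P=1 W=1 U=1 S=0
  [2] read 0x3B idx=18: raw=0x3D007 flags P=1 W=1 U=1 S=0
  ✓ 0x3D341  — 3 lookups

Access #3 fault: NONE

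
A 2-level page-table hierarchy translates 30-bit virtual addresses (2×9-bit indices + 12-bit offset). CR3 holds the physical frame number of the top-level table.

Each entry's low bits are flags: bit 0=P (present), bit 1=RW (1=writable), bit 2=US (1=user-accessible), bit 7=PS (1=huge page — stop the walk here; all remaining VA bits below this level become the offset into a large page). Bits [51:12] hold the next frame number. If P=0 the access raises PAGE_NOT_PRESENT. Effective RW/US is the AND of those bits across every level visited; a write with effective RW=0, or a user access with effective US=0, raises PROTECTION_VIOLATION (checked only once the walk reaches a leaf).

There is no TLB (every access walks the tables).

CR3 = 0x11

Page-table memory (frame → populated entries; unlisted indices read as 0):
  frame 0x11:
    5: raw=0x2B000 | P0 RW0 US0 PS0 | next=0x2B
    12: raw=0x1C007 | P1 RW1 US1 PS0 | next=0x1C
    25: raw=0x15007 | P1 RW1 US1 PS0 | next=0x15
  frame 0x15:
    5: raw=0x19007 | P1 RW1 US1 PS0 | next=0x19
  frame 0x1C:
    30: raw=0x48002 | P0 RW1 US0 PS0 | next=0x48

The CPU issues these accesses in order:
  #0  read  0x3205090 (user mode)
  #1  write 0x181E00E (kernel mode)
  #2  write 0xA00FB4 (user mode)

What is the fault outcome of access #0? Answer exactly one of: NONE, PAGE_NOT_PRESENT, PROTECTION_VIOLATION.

Per-access translation:
#0 VA=0x3205090 (r,user):
  L0 @0x11[25] → 0x15007  P=1,RW=1,US=1,PS=0
  L1 @0x15[5] → 0x19007  P=1,RW=1,US=1,PS=0
  → PA=0x19090  (2 entries read)
#1 VA=0x181E00E (w,kernel):
  L0 @0x11[12] → 0x1C007  P=1,RW=1,US=1,PS=0
  L1 @0x1C[30] → 0x48002  P=0,RW=1,US=0,PS=0
  ⇒ fault: PAGE_NOT_PRESENT  — 2 lookups
#2 VA=0xA00FB4 (w,user):
  L0 @0x11[5] → 0x2B000  P=0,RW=0,US=0,PS=0
  ⇒ fault: PAGE_NOT_PRESENT  — 1 lookups

Access #0 fault: NONE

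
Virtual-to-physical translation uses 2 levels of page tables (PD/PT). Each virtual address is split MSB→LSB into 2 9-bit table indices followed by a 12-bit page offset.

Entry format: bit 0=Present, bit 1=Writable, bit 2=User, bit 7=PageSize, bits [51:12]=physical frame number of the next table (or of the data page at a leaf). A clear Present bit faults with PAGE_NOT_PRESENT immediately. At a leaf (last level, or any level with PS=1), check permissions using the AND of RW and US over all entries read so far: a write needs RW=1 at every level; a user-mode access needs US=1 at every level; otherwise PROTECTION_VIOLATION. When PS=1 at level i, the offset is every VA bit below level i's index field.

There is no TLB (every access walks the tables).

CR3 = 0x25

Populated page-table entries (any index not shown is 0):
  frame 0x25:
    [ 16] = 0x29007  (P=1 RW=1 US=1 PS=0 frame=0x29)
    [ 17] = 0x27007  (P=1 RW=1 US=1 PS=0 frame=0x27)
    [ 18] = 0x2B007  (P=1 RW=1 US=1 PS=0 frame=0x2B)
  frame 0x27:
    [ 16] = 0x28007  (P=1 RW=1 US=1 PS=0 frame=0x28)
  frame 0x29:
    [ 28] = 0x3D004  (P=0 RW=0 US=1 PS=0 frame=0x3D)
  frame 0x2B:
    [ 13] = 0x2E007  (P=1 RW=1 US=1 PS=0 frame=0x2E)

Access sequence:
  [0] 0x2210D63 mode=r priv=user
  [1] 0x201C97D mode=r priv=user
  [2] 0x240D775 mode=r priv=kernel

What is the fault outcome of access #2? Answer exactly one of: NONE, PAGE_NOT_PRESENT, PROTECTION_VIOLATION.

Walk each access:
#0 VA=0x2210D63 (r,user):
  [0] read 0x25 idx=17: raw=0x27007 flags P=1 W=1 U=1 S=0
  [1] read 0x27 idx=16: raw=0x28007 flags P=1 W=1 U=1 S=0
  → PA=0x28D63  (2 entries read)
#1 VA=0x201C97D (r,user):
  [0] read 0x25 idx=16: raw=0x29007 flags P=1 W=1 U=1 S=0
  [1] read 0x29 idx=28: raw=0x3D004 flags P=0 W=0 U=1 S=0
  ⇒ fault: PAGE_NOT_PRESENT  — 2 lookups
#2 VA=0x240D775 (r,kernel):
  [0] read 0x25 idx=18: raw=0x2B007 flags P=1 W=1 U=1 S=0
  [1] read 0x2B idx=13: raw=0x2E007 flags P=1 W=1 U=1 S=0
  → PA=0x2E775  (2 entries read)

Access #2 fault: NONE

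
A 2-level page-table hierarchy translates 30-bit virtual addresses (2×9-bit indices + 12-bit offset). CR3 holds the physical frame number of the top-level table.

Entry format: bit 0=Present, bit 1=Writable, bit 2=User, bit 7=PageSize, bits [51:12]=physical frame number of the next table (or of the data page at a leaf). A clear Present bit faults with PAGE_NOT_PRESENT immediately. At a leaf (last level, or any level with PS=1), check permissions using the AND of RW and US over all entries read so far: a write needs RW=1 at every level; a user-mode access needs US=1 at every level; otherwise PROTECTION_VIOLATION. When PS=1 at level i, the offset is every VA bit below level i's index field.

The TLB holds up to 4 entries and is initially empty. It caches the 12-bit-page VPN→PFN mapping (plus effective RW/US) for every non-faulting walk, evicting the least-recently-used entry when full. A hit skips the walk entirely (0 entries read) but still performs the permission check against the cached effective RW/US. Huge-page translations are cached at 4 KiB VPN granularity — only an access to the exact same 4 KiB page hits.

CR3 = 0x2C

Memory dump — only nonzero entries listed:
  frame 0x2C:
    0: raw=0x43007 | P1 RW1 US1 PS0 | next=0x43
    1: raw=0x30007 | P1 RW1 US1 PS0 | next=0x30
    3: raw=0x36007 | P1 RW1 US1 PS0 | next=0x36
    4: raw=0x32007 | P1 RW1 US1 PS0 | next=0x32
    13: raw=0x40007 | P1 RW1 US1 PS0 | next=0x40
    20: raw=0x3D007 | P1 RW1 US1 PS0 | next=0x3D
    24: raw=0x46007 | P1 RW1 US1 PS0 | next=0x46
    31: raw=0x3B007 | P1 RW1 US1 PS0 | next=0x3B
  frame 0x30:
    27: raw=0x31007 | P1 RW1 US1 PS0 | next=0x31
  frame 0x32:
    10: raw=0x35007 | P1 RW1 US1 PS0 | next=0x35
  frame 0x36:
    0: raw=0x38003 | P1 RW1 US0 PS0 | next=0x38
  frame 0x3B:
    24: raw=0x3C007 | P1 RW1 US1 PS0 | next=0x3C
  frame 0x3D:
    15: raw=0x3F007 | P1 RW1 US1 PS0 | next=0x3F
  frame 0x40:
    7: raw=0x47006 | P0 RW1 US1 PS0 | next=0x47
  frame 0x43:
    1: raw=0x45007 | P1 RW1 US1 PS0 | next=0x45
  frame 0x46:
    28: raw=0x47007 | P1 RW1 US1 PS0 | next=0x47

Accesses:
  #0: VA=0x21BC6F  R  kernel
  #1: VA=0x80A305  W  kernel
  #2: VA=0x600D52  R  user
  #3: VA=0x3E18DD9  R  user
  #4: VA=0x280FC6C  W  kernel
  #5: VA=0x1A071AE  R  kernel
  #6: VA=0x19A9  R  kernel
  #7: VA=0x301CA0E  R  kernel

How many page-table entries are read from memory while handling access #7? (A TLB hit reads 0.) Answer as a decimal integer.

Walk each access:
#0 VA=0x21BC6F (r,kernel):
  L0 @0x2C[1] → 0x30007  P=1,RW=1,US=1,PS=0
  L1 @0x30[27] → 0x31007  P=1,RW=1,US=1,PS=0
  ⇒ phys 0x31C6F  [2 reads]
#1 VA=0x80A305 (w,kernel):
  L0 @0x2C[4] → 0x32007  P=1,RW=1,US=1,PS=0
  L1 @0x32[10] → 0x35007  P=1,RW=1,US=1,PS=0
  ⇒ phys 0x35305  [2 reads]
#2 VA=0x600D52 (r,user):
  L0 @0x2C[3] → 0x36007  P=1,RW=1,US=1,PS=0
  L1 @0x36[0] → 0x38003  P=1,RW=1,US=0,PS=0
  → PROTECTION_VIOLATION  (2 entries read)
#3 VA=0x3E18DD9 (r,user):
  L0 @0x2C[31] → 0x3B007  P=1,RW=1,US=1,PS=0
  L1 @0x3B[24] → 0x3C007  P=1,RW=1,US=1,PS=0
  ⇒ phys 0x3CDD9  [2 reads]
#4 VA=0x280FC6C (w,kernel):
  L0 @0x2C[20] → 0x3D007  P=1,RW=1,US=1,PS=0
  L1 @0x3D[15] → 0x3F007  P=1,RW=1,US=1,PS=0
  ⇒ phys 0x3FC6C  [2 reads]
#5 VA=0x1A071AE (r,kernel):
  L0 @0x2C[13] → 0x40007  P=1,RW=1,US=1,PS=0
  L1 @0x40[7] → 0x47006  P=0,RW=1,US=1,PS=0
  → PAGE_NOT_PRESENT  (2 entries read)
#6 VA=0x19A9 (r,kernel):
  L0 @0x2C[0] → 0x43007  P=1,RW=1,US=1,PS=0
  L1 @0x43[1] → 0x45007  P=1,RW=1,US=1,PS=0
  ⇒ phys 0x459A9  [2 reads]
#7 VA=0x301CA0E (r,kernel):
  L0 @0x2C[24] → 0x46007  P=1,RW=1,US=1,PS=0
  L1 @0x46[28] → 0x47007  P=1,RW=1,US=1,PS=0
  ⇒ phys 0x47A0E  [2 reads]

Entries read for #7: 2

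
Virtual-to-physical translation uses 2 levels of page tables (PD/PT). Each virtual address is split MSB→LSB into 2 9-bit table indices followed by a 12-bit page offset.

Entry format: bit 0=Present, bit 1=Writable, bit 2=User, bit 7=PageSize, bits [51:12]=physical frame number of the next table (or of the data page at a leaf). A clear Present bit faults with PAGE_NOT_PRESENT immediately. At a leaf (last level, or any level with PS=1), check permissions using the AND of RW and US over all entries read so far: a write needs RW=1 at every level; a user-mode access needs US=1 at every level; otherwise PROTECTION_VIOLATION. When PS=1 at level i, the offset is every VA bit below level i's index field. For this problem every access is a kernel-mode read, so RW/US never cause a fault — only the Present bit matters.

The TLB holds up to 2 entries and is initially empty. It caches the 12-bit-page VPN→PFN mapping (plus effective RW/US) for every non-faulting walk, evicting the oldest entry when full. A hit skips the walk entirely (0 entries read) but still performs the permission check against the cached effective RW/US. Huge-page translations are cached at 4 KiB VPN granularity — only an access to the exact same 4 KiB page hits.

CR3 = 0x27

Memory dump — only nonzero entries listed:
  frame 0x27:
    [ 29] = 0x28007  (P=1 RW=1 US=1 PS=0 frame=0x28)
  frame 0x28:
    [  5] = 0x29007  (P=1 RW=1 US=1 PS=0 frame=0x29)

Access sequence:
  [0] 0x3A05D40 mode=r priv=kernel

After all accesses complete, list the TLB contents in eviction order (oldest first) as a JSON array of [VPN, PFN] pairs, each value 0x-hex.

Per-access translation:
#0 VA=0x3A05D40 (r,kernel):
  lvl0: tbl 0x27, slot 29 ⇒ 0x28007 (P1/RW1/US1/PS0)
  lvl1: tbl 0x28, slot 5 ⇒ 0x29007 (P1/RW1/US1/PS0)
  ⇒ phys 0x29D40  [2 reads]

TLB: [["0x3A05", "0x29"]]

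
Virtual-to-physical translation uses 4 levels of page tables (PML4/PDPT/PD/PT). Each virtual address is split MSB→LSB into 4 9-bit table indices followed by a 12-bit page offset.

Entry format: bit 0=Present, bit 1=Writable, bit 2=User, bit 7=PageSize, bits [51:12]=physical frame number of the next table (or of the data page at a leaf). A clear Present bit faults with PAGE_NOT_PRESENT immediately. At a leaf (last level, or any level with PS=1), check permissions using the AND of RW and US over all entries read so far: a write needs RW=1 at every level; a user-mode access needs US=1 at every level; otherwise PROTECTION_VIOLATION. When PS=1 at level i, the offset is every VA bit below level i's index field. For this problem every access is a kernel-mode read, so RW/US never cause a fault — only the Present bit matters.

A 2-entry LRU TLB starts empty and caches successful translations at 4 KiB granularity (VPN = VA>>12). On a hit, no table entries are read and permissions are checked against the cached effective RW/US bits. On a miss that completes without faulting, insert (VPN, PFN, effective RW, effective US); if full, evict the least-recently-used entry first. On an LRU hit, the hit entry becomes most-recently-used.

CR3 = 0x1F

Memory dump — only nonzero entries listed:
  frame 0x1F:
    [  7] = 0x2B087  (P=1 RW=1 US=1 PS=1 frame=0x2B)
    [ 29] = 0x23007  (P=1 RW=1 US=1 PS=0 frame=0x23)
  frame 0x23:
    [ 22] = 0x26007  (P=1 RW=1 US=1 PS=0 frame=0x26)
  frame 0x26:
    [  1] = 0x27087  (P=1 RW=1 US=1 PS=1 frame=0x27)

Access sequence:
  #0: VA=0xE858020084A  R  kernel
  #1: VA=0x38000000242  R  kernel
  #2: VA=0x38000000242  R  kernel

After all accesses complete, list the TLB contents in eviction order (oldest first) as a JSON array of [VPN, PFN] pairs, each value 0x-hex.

Walk each access:
#0 VA=0xE858020084A (r,kernel):
  lvl0: tbl 0x1F, slot 29 ⇒ 0x23007 (P1/RW1/US1/PS0)
  lvl1: tbl 0x23, slot 22 ⇒ 0x26007 (P1/RW1/US1/PS0)
  lvl2: tbl 0x26, slot 1 ⇒ 0x27087 (P1/RW1/US1/PS1)
  ✓ 0x2784A (huge @L2)  — 3 lookups
#1 VA=0x38000000242 (r,kernel):
  lvl0: tbl 0x1F, slot 7 ⇒ 0x2B087 (P1/RW1/US1/PS1)
  ✓ 0x2B242 (huge @L0)  — 1 lookups
#2 VA=0x38000000242 (r,kernel):
  TLB hit vpn=0x38000000 → PA=0x2B242

TLB: [["0xE8580200", "0x27"], ["0x38000000", "0x2B"]]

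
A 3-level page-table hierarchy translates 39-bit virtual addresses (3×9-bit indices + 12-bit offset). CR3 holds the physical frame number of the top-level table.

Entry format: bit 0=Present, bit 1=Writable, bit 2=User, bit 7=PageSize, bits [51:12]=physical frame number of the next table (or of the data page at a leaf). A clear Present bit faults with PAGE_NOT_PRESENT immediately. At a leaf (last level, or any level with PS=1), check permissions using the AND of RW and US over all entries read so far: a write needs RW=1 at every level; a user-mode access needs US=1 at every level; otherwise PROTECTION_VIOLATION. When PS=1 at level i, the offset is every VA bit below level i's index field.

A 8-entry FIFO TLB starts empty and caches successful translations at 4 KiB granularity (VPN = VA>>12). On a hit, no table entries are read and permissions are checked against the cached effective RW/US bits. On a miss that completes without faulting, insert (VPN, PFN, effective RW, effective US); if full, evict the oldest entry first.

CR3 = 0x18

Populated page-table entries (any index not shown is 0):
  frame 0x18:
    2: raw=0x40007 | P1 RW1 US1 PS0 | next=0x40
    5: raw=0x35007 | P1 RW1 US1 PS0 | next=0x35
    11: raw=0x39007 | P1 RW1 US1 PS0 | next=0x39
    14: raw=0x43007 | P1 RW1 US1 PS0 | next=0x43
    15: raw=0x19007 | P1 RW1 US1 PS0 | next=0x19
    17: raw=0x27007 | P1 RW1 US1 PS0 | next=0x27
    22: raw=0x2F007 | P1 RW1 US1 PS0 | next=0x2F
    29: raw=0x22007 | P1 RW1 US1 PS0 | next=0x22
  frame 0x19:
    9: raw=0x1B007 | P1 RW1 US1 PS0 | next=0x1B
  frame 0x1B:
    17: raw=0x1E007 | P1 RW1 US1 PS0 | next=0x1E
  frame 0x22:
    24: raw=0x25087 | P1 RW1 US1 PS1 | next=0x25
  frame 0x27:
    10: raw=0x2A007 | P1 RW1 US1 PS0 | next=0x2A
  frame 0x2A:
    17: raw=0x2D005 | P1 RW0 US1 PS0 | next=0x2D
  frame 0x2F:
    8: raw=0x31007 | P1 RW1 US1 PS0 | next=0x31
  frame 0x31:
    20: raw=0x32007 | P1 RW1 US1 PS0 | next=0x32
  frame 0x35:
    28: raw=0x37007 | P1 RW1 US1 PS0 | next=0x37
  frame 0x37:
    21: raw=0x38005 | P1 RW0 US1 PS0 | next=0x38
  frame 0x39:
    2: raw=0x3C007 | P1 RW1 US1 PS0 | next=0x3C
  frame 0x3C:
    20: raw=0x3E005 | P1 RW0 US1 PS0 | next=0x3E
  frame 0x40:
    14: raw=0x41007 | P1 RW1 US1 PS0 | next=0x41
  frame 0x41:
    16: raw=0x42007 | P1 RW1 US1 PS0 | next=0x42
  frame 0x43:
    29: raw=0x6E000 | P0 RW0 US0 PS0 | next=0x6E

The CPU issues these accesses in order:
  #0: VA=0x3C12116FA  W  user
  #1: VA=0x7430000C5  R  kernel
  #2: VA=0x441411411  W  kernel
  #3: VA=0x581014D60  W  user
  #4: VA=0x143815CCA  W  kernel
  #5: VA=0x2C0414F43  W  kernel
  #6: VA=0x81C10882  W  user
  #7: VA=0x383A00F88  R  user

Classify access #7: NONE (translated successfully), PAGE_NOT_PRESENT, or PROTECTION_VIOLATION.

Per-access translation:
#0 VA=0x3C12116FA (w,user):
  [0] read 0x18 idx=15: raw=0x19007 flags P=1 W=1 U=1 S=0
  [1] read 0x19 idx=9: raw=0x1B007 flags P=1 W=1 U=1 S=0
  [2] read 0x1B idx=17: raw=0x1E007 flags P=1 W=1 U=1 S=0
  ✓ 0x1E6FA  — 3 lookups
#1 VA=0x7430000C5 (r,kernel):
  [0] read 0x18 idx=29: raw=0x22007 flags P=1 W=1 U=1 S=0
  [1] read 0x22 idx=24: raw=0x25087 flags P=1 W=1 U=1 S=1
  ✓ 0x250C5 (huge @L1)  — 2 lookups
#2 VA=0x441411411 (w,kernel):
  [0] read 0x18 idx=17: raw=0x27007 flags P=1 W=1 U=1 S=0
  [1] read 0x27 idx=10: raw=0x2A007 flags P=1 W=1 U=1 S=0
  [2] read 0x2A idx=17: raw=0x2D005 flags P=1 W=0 U=1 S=0
  ✗ PROTECTION_VIOLATION  [3 reads]
#3 VA=0x581014D60 (w,user):
  [0] read 0x18 idx=22: raw=0x2F007 flags P=1 W=1 U=1 S=0
  [1] read 0x2F idx=8: raw=0x31007 flags P=1 W=1 U=1 S=0
  [2] read 0x31 idx=20: raw=0x32007 flags P=1 W=1 U=1 S=0
  ✓ 0x32D60  — 3 lookups
#4 VA=0x143815CCA (w,kernel):
  [0] read 0x18 idx=5: raw=0x35007 flags P=1 W=1 U=1 S=0
  [1] read 0x35 idx=28: raw=0x37007 flags P=1 W=1 U=1 S=0
  [2] read 0x37 idx=21: raw=0x38005 flags P=1 W=0 U=1 S=0
  ✗ PROTECTION_VIOLATION  [3 reads]
#5 VA=0x2C0414F43 (w,kernel):
  [0] read 0x18 idx=11: raw=0x39007 flags P=1 W=1 U=1 S=0
  [1] read 0x39 idx=2: raw=0x3C007 flags P=1 W=1 U=1 S=0
  [2] read 0x3C idx=20: raw=0x3E005 flags P=1 W=0 U=1 S=0
  ✗ PROTECTION_VIOLATION  [3 reads]
#6 VA=0x81C10882 (w,user):
  [0] read 0x18 idx=2: raw=0x40007 flags P=1 W=1 U=1 S=0
  [1] read 0x40 idx=14: raw=0x41007 flags P=1 W=1 U=1 S=0
  [2] read 0x41 idx=16: raw=0x42007 flags P=1 W=1 U=1 S=0
  ✓ 0x42882  — 3 lookups
#7 VA=0x383A00F88 (r,user):
  [0] read 0x18 idx=14: raw=0x43007 flags P=1 W=1 U=1 S=0
  [1] read 0x43 idx=29: raw=0x6E000 flags P=0 W=0 U=0 S=0
  ✗ PAGE_NOT_PRESENT  [2 reads]

Access #7 fault: PAGE_NOT_PRESENT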